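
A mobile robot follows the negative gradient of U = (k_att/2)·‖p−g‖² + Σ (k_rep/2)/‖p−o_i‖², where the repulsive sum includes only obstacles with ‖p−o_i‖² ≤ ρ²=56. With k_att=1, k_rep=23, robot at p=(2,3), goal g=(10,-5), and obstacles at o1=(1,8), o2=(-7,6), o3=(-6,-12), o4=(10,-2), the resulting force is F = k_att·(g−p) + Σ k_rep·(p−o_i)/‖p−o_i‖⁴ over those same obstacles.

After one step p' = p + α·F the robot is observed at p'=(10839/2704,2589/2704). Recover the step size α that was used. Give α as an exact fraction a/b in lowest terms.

α = 1/4

F_att = 1·(g−p) = 1·(8,-8) = (8.0000,-8.0000)
o1: d²=26 ≤ ρ²=56; F_rep = 23·(1,-5)/26² = (0.0340,-0.1701)
o2: d²=90 > ρ²=56 → inactive
o3: d²=289 > ρ²=56 → inactive
o4: d²=89 > ρ²=56 → inactive
F = F_att + ΣF_rep = (8.0340,-8.1701)
Δp = p'−p = (2.0085,-2.0425); α = Δx/Fx = (5431/2704) / (5431/676) = 1/4
check: Δy/Fy = (-5523/2704) / (-5523/676) = 1/4 ✓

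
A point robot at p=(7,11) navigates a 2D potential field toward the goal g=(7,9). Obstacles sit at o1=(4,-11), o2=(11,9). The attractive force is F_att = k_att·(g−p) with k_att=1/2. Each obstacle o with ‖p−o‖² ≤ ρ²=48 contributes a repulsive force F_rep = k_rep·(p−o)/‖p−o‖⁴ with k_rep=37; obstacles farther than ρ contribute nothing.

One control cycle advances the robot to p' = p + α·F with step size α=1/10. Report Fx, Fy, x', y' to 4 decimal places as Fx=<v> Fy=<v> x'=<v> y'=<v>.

F_att = 1/2·(g−p) = 1/2·(0,-2) = (0.0000,-1.0000)
o1: d²=493 > ρ²=48 → inactive
o2: d²=20 ≤ ρ²=48; F_rep = 37·(-4,2)/20² = (-0.3700,0.1850)
F = F_att + ΣF_rep = (-0.3700,-0.8150)
p' = p + 1/10·F = (6.9630,10.9185)

Fx=-0.3700 Fy=-0.8150 x'=6.9630 y'=10.9185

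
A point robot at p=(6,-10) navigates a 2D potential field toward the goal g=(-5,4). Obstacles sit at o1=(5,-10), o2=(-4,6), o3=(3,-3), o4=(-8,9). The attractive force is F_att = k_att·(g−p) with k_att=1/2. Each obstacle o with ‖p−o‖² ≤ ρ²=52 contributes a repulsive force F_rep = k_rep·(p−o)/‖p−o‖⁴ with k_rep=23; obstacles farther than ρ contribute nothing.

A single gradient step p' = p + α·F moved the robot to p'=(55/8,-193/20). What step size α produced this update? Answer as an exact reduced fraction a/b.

F_att = 1/2·(g−p) = 1/2·(-11,14) = (-5.5000,7.0000)
o1: d²=1 ≤ ρ²=52; F_rep = 23·(1,0)/1² = (23.0000,0.0000)
o2: d²=356 > ρ²=52 → inactive
o3: d²=58 > ρ²=52 → inactive
o4: d²=557 > ρ²=52 → inactive
F = F_att + ΣF_rep = (17.5000,7.0000)
Δp = p'−p = (0.8750,0.3500); α = Δx/Fx = (7/8) / (35/2) = 1/20
check: Δy/Fy = (7/20) / (7) = 1/20 ✓

α = 1/20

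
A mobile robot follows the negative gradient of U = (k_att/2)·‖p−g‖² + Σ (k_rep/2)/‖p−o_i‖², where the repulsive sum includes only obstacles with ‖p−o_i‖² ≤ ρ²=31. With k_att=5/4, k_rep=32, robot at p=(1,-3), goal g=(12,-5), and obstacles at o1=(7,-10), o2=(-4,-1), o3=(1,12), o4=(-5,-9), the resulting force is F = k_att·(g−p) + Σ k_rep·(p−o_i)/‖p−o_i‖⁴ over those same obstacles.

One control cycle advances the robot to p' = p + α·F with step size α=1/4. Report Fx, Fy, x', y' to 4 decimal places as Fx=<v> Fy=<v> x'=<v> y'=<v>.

F_att = 5/4·(g−p) = 5/4·(11,-2) = (13.7500,-2.5000)
o1: d²=85 > ρ²=31 → inactive
o2: d²=29 ≤ ρ²=31; F_rep = 32·(5,-2)/29² = (0.1902,-0.0761)
o3: d²=225 > ρ²=31 → inactive
o4: d²=72 > ρ²=31 → inactive
F = F_att + ΣF_rep = (13.9402,-2.5761)
p' = p + 1/4·F = (4.4851,-3.6440)

Fx=13.9402 Fy=-2.5761 x'=4.4851 y'=-3.6440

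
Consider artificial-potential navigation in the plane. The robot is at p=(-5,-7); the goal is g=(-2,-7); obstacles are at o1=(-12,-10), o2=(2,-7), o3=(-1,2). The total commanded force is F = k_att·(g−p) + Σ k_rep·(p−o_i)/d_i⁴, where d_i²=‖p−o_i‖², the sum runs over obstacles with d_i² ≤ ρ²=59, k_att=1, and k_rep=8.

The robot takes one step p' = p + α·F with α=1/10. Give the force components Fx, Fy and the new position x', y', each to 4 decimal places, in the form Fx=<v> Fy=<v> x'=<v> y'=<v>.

Fx=2.9933 Fy=0.0071 x'=-4.7007 y'=-6.9993

F_att = 1·(g−p) = 1·(3,0) = (3.0000,0.0000)
o1: d²=58 ≤ ρ²=59; F_rep = 8·(7,3)/58² = (0.0166,0.0071)
o2: d²=49 ≤ ρ²=59; F_rep = 8·(-7,0)/49² = (-0.0233,0.0000)
o3: d²=97 > ρ²=59 → inactive
F = F_att + ΣF_rep = (2.9933,0.0071)
p' = p + 1/10·F = (-4.7007,-6.9993)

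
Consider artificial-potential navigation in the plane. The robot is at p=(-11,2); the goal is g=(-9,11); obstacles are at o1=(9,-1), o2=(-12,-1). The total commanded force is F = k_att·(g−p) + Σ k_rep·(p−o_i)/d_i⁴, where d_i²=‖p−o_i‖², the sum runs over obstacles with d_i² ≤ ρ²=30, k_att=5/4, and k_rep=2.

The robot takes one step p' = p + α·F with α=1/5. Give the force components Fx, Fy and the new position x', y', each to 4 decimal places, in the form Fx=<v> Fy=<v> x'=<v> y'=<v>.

Fx=2.5200 Fy=11.3100 x'=-10.4960 y'=4.2620

F_att = 5/4·(g−p) = 5/4·(2,9) = (2.5000,11.2500)
o1: d²=409 > ρ²=30 → inactive
o2: d²=10 ≤ ρ²=30; F_rep = 2·(1,3)/10² = (0.0200,0.0600)
F = F_att + ΣF_rep = (2.5200,11.3100)
p' = p + 1/5·F = (-10.4960,4.2620)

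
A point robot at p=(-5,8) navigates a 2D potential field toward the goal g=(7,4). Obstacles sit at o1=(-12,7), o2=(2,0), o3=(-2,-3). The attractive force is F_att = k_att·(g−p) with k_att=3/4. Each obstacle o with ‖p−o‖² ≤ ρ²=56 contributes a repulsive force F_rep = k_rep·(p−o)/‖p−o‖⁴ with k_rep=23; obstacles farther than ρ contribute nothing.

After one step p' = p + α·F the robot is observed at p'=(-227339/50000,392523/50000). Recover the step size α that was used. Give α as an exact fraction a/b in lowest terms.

F_att = 3/4·(g−p) = 3/4·(12,-4) = (9.0000,-3.0000)
o1: d²=50 ≤ ρ²=56; F_rep = 23·(7,1)/50² = (0.0644,0.0092)
o2: d²=113 > ρ²=56 → inactive
o3: d²=130 > ρ²=56 → inactive
F = F_att + ΣF_rep = (9.0644,-2.9908)
Δp = p'−p = (0.4532,-0.1495); α = Δx/Fx = (22661/50000) / (22661/2500) = 1/20
check: Δy/Fy = (-7477/50000) / (-7477/2500) = 1/20 ✓

α = 1/20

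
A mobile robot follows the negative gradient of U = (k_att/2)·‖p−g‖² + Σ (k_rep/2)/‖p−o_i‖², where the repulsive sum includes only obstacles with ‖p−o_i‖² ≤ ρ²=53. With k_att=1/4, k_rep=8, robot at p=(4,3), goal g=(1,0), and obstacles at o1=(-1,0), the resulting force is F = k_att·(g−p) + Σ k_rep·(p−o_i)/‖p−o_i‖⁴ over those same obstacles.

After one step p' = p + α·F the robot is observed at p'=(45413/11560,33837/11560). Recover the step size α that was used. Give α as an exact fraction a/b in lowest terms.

F_att = 1/4·(g−p) = 1/4·(-3,-3) = (-0.7500,-0.7500)
o1: d²=34 ≤ ρ²=53; F_rep = 8·(5,3)/34² = (0.0346,0.0208)
F = F_att + ΣF_rep = (-0.7154,-0.7292)
Δp = p'−p = (-0.0715,-0.0729); α = Δx/Fx = (-827/11560) / (-827/1156) = 1/10
check: Δy/Fy = (-843/11560) / (-843/1156) = 1/10 ✓

α = 1/10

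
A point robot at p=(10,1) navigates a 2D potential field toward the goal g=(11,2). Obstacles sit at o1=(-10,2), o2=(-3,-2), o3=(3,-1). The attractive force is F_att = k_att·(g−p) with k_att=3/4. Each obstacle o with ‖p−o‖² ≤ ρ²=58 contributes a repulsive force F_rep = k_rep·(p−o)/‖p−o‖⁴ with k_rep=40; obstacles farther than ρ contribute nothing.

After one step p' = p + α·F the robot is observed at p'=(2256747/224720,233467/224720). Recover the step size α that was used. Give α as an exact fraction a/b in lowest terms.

F_att = 3/4·(g−p) = 3/4·(1,1) = (0.7500,0.7500)
o1: d²=401 > ρ²=58 → inactive
o2: d²=178 > ρ²=58 → inactive
o3: d²=53 ≤ ρ²=58; F_rep = 40·(7,2)/53² = (0.0997,0.0285)
F = F_att + ΣF_rep = (0.8497,0.7785)
Δp = p'−p = (0.0425,0.0389); α = Δx/Fx = (9547/224720) / (9547/11236) = 1/20
check: Δy/Fy = (8747/224720) / (8747/11236) = 1/20 ✓

α = 1/20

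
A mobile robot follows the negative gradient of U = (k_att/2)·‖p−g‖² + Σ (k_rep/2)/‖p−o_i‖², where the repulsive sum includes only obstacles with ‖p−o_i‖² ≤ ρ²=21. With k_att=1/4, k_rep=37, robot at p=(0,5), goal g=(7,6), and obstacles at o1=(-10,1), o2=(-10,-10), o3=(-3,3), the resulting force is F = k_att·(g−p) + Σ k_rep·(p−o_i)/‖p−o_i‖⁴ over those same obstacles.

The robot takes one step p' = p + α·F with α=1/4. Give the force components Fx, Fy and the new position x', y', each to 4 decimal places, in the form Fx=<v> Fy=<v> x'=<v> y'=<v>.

F_att = 1/4·(g−p) = 1/4·(7,1) = (1.7500,0.2500)
o1: d²=116 > ρ²=21 → inactive
o2: d²=325 > ρ²=21 → inactive
o3: d²=13 ≤ ρ²=21; F_rep = 37·(3,2)/13² = (0.6568,0.4379)
F = F_att + ΣF_rep = (2.4068,0.6879)
p' = p + 1/4·F = (0.6017,5.1720)

Fx=2.4068 Fy=0.6879 x'=0.6017 y'=5.1720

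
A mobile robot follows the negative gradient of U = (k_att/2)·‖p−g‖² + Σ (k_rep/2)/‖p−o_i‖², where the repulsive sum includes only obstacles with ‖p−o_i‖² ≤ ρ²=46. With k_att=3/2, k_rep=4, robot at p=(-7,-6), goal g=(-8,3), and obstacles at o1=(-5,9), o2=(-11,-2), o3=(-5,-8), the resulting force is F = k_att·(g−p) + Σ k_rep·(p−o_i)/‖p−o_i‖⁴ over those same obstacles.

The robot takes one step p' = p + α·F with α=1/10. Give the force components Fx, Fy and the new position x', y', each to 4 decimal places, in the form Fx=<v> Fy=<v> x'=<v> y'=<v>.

Fx=-1.6094 Fy=13.6094 x'=-7.1609 y'=-4.6391

F_att = 3/2·(g−p) = 3/2·(-1,9) = (-1.5000,13.5000)
o1: d²=229 > ρ²=46 → inactive
o2: d²=32 ≤ ρ²=46; F_rep = 4·(4,-4)/32² = (0.0156,-0.0156)
o3: d²=8 ≤ ρ²=46; F_rep = 4·(-2,2)/8² = (-0.1250,0.1250)
F = F_att + ΣF_rep = (-1.6094,13.6094)
p' = p + 1/10·F = (-7.1609,-4.6391)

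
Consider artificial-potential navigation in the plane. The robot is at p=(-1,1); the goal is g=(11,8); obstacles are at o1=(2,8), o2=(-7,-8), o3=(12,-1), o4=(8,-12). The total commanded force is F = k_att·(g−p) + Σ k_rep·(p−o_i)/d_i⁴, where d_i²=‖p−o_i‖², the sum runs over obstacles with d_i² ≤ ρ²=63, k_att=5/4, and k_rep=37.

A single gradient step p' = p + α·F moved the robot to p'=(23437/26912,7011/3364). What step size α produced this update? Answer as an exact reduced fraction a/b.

F_att = 5/4·(g−p) = 5/4·(12,7) = (15.0000,8.7500)
o1: d²=58 ≤ ρ²=63; F_rep = 37·(-3,-7)/58² = (-0.0330,-0.0770)
o2: d²=117 > ρ²=63 → inactive
o3: d²=173 > ρ²=63 → inactive
o4: d²=250 > ρ²=63 → inactive
F = F_att + ΣF_rep = (14.9670,8.6730)
Δp = p'−p = (1.8709,1.0841); α = Δx/Fx = (50349/26912) / (50349/3364) = 1/8
check: Δy/Fy = (3647/3364) / (7294/841) = 1/8 ✓

α = 1/8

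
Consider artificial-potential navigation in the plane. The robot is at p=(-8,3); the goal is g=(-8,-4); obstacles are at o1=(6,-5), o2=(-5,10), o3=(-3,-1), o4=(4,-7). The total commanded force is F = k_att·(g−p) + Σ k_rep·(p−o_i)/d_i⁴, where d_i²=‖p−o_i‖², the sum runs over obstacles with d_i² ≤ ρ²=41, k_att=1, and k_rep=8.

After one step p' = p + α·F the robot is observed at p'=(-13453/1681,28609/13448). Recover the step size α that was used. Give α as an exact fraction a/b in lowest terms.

α = 1/8

F_att = 1·(g−p) = 1·(0,-7) = (0.0000,-7.0000)
o1: d²=260 > ρ²=41 → inactive
o2: d²=58 > ρ²=41 → inactive
o3: d²=41 ≤ ρ²=41; F_rep = 8·(-5,4)/41² = (-0.0238,0.0190)
o4: d²=244 > ρ²=41 → inactive
F = F_att + ΣF_rep = (-0.0238,-6.9810)
Δp = p'−p = (-0.0030,-0.8726); α = Δx/Fx = (-5/1681) / (-40/1681) = 1/8
check: Δy/Fy = (-11735/13448) / (-11735/1681) = 1/8 ✓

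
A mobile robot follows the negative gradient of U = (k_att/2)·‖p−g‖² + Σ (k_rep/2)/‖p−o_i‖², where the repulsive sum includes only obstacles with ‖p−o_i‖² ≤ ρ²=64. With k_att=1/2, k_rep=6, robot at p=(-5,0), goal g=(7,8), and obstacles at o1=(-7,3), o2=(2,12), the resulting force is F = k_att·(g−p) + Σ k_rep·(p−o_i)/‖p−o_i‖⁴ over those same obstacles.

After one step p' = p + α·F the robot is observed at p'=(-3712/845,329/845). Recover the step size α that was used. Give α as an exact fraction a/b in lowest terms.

α = 1/10

F_att = 1/2·(g−p) = 1/2·(12,8) = (6.0000,4.0000)
o1: d²=13 ≤ ρ²=64; F_rep = 6·(2,-3)/13² = (0.0710,-0.1065)
o2: d²=193 > ρ²=64 → inactive
F = F_att + ΣF_rep = (6.0710,3.8935)
Δp = p'−p = (0.6071,0.3893); α = Δx/Fx = (513/845) / (1026/169) = 1/10
check: Δy/Fy = (329/845) / (658/169) = 1/10 ✓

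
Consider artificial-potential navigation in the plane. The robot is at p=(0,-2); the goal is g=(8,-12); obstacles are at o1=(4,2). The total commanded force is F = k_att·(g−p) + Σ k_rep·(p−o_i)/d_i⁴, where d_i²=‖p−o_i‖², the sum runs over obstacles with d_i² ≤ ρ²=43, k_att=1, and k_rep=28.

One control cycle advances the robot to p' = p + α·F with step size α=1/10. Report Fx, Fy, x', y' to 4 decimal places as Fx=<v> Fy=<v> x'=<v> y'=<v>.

F_att = 1·(g−p) = 1·(8,-10) = (8.0000,-10.0000)
o1: d²=32 ≤ ρ²=43; F_rep = 28·(-4,-4)/32² = (-0.1094,-0.1094)
F = F_att + ΣF_rep = (7.8906,-10.1094)
p' = p + 1/10·F = (0.7891,-3.0109)

Fx=7.8906 Fy=-10.1094 x'=0.7891 y'=-3.0109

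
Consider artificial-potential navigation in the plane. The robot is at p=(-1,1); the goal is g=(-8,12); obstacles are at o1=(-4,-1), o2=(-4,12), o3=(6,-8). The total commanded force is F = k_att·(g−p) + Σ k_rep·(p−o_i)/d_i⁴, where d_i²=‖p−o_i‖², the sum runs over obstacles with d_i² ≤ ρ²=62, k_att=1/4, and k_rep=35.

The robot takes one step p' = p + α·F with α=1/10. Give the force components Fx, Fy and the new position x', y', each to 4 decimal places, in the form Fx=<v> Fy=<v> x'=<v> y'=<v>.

Fx=-1.1287 Fy=3.1642 x'=-1.1129 y'=1.3164

F_att = 1/4·(g−p) = 1/4·(-7,11) = (-1.7500,2.7500)
o1: d²=13 ≤ ρ²=62; F_rep = 35·(3,2)/13² = (0.6213,0.4142)
o2: d²=130 > ρ²=62 → inactive
o3: d²=130 > ρ²=62 → inactive
F = F_att + ΣF_rep = (-1.1287,3.1642)
p' = p + 1/10·F = (-1.1129,1.3164)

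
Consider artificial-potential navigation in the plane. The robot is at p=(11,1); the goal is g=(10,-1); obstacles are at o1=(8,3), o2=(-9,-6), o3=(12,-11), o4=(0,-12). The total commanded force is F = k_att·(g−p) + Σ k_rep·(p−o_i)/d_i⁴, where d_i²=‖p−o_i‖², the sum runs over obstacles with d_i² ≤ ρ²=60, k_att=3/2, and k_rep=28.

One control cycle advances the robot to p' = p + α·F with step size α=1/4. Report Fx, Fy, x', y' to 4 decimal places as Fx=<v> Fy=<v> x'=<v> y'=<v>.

Fx=-1.0030 Fy=-3.3314 x'=10.7493 y'=0.1672

F_att = 3/2·(g−p) = 3/2·(-1,-2) = (-1.5000,-3.0000)
o1: d²=13 ≤ ρ²=60; F_rep = 28·(3,-2)/13² = (0.4970,-0.3314)
o2: d²=449 > ρ²=60 → inactive
o3: d²=145 > ρ²=60 → inactive
o4: d²=290 > ρ²=60 → inactive
F = F_att + ΣF_rep = (-1.0030,-3.3314)
p' = p + 1/4·F = (10.7493,0.1672)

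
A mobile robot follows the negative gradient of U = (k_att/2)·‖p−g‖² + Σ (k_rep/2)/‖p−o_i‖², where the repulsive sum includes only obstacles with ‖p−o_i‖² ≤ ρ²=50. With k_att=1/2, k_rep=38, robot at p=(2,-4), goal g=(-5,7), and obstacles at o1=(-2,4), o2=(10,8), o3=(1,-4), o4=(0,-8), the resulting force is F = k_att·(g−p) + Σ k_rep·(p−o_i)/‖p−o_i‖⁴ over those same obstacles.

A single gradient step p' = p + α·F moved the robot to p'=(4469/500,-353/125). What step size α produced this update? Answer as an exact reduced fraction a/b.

F_att = 1/2·(g−p) = 1/2·(-7,11) = (-3.5000,5.5000)
o1: d²=80 > ρ²=50 → inactive
o2: d²=208 > ρ²=50 → inactive
o3: d²=1 ≤ ρ²=50; F_rep = 38·(1,0)/1² = (38.0000,0.0000)
o4: d²=20 ≤ ρ²=50; F_rep = 38·(2,4)/20² = (0.1900,0.3800)
F = F_att + ΣF_rep = (34.6900,5.8800)
Δp = p'−p = (6.9380,1.1760); α = Δx/Fx = (3469/500) / (3469/100) = 1/5
check: Δy/Fy = (147/125) / (147/25) = 1/5 ✓

α = 1/5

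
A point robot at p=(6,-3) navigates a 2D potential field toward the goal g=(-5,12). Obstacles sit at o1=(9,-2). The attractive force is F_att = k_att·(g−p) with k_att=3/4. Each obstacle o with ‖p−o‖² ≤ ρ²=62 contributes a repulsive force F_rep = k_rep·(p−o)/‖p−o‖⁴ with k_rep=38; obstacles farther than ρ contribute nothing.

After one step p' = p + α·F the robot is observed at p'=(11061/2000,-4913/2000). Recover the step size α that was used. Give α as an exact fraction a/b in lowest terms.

α = 1/20

F_att = 3/4·(g−p) = 3/4·(-11,15) = (-8.2500,11.2500)
o1: d²=10 ≤ ρ²=62; F_rep = 38·(-3,-1)/10² = (-1.1400,-0.3800)
F = F_att + ΣF_rep = (-9.3900,10.8700)
Δp = p'−p = (-0.4695,0.5435); α = Δx/Fx = (-939/2000) / (-939/100) = 1/20
check: Δy/Fy = (1087/2000) / (1087/100) = 1/20 ✓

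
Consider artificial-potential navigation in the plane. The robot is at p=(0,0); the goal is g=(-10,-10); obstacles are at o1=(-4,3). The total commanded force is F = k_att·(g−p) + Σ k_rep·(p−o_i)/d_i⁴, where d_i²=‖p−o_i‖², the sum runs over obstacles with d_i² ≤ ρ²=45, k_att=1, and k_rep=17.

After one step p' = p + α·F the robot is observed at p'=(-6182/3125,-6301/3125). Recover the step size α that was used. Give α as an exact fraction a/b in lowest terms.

F_att = 1·(g−p) = 1·(-10,-10) = (-10.0000,-10.0000)
o1: d²=25 ≤ ρ²=45; F_rep = 17·(4,-3)/25² = (0.1088,-0.0816)
F = F_att + ΣF_rep = (-9.8912,-10.0816)
Δp = p'−p = (-1.9782,-2.0163); α = Δx/Fx = (-6182/3125) / (-6182/625) = 1/5
check: Δy/Fy = (-6301/3125) / (-6301/625) = 1/5 ✓

α = 1/5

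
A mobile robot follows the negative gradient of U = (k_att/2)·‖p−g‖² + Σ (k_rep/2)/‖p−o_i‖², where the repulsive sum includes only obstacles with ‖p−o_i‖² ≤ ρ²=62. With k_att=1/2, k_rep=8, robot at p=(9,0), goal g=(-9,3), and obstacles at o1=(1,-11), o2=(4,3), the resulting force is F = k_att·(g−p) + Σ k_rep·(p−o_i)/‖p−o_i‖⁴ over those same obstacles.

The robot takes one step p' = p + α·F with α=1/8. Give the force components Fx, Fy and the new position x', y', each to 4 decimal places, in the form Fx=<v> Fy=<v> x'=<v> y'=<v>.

Fx=-8.9654 Fy=1.4792 x'=7.8793 y'=0.1849

F_att = 1/2·(g−p) = 1/2·(-18,3) = (-9.0000,1.5000)
o1: d²=185 > ρ²=62 → inactive
o2: d²=34 ≤ ρ²=62; F_rep = 8·(5,-3)/34² = (0.0346,-0.0208)
F = F_att + ΣF_rep = (-8.9654,1.4792)
p' = p + 1/8·F = (7.8793,0.1849)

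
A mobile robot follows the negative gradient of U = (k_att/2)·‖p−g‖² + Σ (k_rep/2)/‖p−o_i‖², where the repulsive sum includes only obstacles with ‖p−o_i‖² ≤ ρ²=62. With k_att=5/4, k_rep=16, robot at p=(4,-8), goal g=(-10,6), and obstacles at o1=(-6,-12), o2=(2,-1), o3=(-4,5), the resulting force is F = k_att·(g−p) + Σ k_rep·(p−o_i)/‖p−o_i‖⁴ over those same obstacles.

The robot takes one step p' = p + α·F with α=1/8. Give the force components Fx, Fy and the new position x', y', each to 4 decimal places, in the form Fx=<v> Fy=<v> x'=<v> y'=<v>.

Fx=-17.4886 Fy=17.4601 x'=1.8139 y'=-5.8175

F_att = 5/4·(g−p) = 5/4·(-14,14) = (-17.5000,17.5000)
o1: d²=116 > ρ²=62 → inactive
o2: d²=53 ≤ ρ²=62; F_rep = 16·(2,-7)/53² = (0.0114,-0.0399)
o3: d²=233 > ρ²=62 → inactive
F = F_att + ΣF_rep = (-17.4886,17.4601)
p' = p + 1/8·F = (1.8139,-5.8175)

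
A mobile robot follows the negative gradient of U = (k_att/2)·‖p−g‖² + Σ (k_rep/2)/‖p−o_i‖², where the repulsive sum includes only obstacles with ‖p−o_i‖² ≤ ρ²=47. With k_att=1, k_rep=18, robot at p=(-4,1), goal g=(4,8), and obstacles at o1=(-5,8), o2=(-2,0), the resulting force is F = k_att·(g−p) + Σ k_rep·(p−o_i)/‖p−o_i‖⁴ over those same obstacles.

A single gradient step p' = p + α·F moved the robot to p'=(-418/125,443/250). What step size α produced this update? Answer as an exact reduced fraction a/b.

F_att = 1·(g−p) = 1·(8,7) = (8.0000,7.0000)
o1: d²=50 > ρ²=47 → inactive
o2: d²=5 ≤ ρ²=47; F_rep = 18·(-2,1)/5² = (-1.4400,0.7200)
F = F_att + ΣF_rep = (6.5600,7.7200)
Δp = p'−p = (0.6560,0.7720); α = Δx/Fx = (82/125) / (164/25) = 1/10
check: Δy/Fy = (193/250) / (193/25) = 1/10 ✓

α = 1/10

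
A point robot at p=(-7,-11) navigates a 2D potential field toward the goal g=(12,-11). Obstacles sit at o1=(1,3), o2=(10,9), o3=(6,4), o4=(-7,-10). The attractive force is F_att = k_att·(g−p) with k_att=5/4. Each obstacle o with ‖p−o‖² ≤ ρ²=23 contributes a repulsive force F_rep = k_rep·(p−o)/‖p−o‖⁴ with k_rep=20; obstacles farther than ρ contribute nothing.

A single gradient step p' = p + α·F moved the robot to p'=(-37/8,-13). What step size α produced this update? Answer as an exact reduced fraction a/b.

F_att = 5/4·(g−p) = 5/4·(19,0) = (23.7500,0.0000)
o1: d²=260 > ρ²=23 → inactive
o2: d²=689 > ρ²=23 → inactive
o3: d²=394 > ρ²=23 → inactive
o4: d²=1 ≤ ρ²=23; F_rep = 20·(0,-1)/1² = (0.0000,-20.0000)
F = F_att + ΣF_rep = (23.7500,-20.0000)
Δp = p'−p = (2.3750,-2.0000); α = Δx/Fx = (19/8) / (95/4) = 1/10
check: Δy/Fy = (-2) / (-20) = 1/10 ✓

α = 1/10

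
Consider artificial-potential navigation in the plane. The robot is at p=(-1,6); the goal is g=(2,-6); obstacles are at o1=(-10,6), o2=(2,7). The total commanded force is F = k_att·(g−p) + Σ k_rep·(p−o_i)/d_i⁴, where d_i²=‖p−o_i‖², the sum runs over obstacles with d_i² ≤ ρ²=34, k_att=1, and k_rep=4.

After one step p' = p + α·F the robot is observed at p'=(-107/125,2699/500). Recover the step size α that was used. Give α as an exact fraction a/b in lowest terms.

α = 1/20

F_att = 1·(g−p) = 1·(3,-12) = (3.0000,-12.0000)
o1: d²=81 > ρ²=34 → inactive
o2: d²=10 ≤ ρ²=34; F_rep = 4·(-3,-1)/10² = (-0.1200,-0.0400)
F = F_att + ΣF_rep = (2.8800,-12.0400)
Δp = p'−p = (0.1440,-0.6020); α = Δx/Fx = (18/125) / (72/25) = 1/20
check: Δy/Fy = (-301/500) / (-301/25) = 1/20 ✓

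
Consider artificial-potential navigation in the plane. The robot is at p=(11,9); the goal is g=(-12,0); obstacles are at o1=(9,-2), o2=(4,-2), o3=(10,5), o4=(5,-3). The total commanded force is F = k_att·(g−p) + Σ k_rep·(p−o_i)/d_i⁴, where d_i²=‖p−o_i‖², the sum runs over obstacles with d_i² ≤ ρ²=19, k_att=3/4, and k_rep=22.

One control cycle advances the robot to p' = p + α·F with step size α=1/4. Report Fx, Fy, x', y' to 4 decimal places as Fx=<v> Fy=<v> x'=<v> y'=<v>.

F_att = 3/4·(g−p) = 3/4·(-23,-9) = (-17.2500,-6.7500)
o1: d²=125 > ρ²=19 → inactive
o2: d²=170 > ρ²=19 → inactive
o3: d²=17 ≤ ρ²=19; F_rep = 22·(1,4)/17² = (0.0761,0.3045)
o4: d²=180 > ρ²=19 → inactive
F = F_att + ΣF_rep = (-17.1739,-6.4455)
p' = p + 1/4·F = (6.7065,7.3886)

Fx=-17.1739 Fy=-6.4455 x'=6.7065 y'=7.3886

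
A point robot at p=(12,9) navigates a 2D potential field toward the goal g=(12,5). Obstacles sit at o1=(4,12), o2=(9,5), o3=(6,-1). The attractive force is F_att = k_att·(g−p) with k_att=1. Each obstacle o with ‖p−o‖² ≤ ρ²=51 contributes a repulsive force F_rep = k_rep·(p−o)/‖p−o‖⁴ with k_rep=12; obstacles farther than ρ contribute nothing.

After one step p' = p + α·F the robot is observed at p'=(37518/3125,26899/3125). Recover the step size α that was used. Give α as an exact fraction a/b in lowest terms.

α = 1/10

F_att = 1·(g−p) = 1·(0,-4) = (0.0000,-4.0000)
o1: d²=73 > ρ²=51 → inactive
o2: d²=25 ≤ ρ²=51; F_rep = 12·(3,4)/25² = (0.0576,0.0768)
o3: d²=136 > ρ²=51 → inactive
F = F_att + ΣF_rep = (0.0576,-3.9232)
Δp = p'−p = (0.0058,-0.3923); α = Δx/Fx = (18/3125) / (36/625) = 1/10
check: Δy/Fy = (-1226/3125) / (-2452/625) = 1/10 ✓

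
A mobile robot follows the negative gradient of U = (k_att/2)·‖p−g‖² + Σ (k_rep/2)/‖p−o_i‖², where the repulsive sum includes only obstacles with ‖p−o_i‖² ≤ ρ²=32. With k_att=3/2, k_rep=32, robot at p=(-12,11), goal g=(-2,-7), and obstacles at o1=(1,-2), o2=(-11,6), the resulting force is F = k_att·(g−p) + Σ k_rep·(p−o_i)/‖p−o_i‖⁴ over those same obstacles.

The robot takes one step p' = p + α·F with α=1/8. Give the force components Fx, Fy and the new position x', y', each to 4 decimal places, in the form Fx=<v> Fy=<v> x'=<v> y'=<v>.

Fx=14.9527 Fy=-26.7633 x'=-10.1309 y'=7.6546

F_att = 3/2·(g−p) = 3/2·(10,-18) = (15.0000,-27.0000)
o1: d²=338 > ρ²=32 → inactive
o2: d²=26 ≤ ρ²=32; F_rep = 32·(-1,5)/26² = (-0.0473,0.2367)
F = F_att + ΣF_rep = (14.9527,-26.7633)
p' = p + 1/8·F = (-10.1309,7.6546)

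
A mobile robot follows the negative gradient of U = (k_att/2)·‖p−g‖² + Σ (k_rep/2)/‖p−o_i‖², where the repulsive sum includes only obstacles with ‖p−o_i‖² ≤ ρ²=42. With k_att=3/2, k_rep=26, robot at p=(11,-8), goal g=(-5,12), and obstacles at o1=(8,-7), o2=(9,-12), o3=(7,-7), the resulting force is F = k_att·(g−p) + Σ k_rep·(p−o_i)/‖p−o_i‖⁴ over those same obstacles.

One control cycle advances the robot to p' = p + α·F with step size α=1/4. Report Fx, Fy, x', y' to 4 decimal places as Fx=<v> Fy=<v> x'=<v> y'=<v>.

F_att = 3/2·(g−p) = 3/2·(-16,20) = (-24.0000,30.0000)
o1: d²=10 ≤ ρ²=42; F_rep = 26·(3,-1)/10² = (0.7800,-0.2600)
o2: d²=20 ≤ ρ²=42; F_rep = 26·(2,4)/20² = (0.1300,0.2600)
o3: d²=17 ≤ ρ²=42; F_rep = 26·(4,-1)/17² = (0.3599,-0.0900)
F = F_att + ΣF_rep = (-22.7301,29.9100)
p' = p + 1/4·F = (5.3175,-0.5225)

Fx=-22.7301 Fy=29.9100 x'=5.3175 y'=-0.5225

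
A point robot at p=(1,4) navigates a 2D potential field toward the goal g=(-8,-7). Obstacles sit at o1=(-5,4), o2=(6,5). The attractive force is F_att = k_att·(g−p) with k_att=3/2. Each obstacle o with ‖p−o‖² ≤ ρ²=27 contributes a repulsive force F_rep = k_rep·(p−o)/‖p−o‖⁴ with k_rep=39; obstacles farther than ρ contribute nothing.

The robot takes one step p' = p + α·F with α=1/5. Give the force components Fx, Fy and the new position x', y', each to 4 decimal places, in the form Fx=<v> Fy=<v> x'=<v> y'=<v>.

Fx=-13.7885 Fy=-16.5577 x'=-1.7577 y'=0.6885

F_att = 3/2·(g−p) = 3/2·(-9,-11) = (-13.5000,-16.5000)
o1: d²=36 > ρ²=27 → inactive
o2: d²=26 ≤ ρ²=27; F_rep = 39·(-5,-1)/26² = (-0.2885,-0.0577)
F = F_att + ΣF_rep = (-13.7885,-16.5577)
p' = p + 1/5·F = (-1.7577,0.6885)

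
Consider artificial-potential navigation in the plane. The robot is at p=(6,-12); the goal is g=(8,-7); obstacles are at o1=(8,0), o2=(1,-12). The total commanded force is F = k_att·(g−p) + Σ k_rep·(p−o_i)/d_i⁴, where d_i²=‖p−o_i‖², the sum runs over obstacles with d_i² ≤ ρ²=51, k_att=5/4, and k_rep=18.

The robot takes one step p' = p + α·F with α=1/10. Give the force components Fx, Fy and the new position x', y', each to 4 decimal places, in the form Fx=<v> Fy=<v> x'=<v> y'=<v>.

Fx=2.6440 Fy=6.2500 x'=6.2644 y'=-11.3750

F_att = 5/4·(g−p) = 5/4·(2,5) = (2.5000,6.2500)
o1: d²=148 > ρ²=51 → inactive
o2: d²=25 ≤ ρ²=51; F_rep = 18·(5,0)/25² = (0.1440,0.0000)
F = F_att + ΣF_rep = (2.6440,6.2500)
p' = p + 1/10·F = (6.2644,-11.3750)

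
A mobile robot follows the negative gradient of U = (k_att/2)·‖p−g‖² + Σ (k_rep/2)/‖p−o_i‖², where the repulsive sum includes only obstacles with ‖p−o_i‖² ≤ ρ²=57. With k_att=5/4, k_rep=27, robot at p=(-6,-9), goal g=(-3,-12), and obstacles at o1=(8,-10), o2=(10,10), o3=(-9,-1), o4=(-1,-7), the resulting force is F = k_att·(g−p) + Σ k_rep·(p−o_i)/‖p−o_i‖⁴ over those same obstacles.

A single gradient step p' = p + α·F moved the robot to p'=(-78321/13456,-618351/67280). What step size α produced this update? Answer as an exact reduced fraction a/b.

F_att = 5/4·(g−p) = 5/4·(3,-3) = (3.7500,-3.7500)
o1: d²=197 > ρ²=57 → inactive
o2: d²=617 > ρ²=57 → inactive
o3: d²=73 > ρ²=57 → inactive
o4: d²=29 ≤ ρ²=57; F_rep = 27·(-5,-2)/29² = (-0.1605,-0.0642)
F = F_att + ΣF_rep = (3.5895,-3.8142)
Δp = p'−p = (0.1795,-0.1907); α = Δx/Fx = (2415/13456) / (12075/3364) = 1/20
check: Δy/Fy = (-12831/67280) / (-12831/3364) = 1/20 ✓

α = 1/20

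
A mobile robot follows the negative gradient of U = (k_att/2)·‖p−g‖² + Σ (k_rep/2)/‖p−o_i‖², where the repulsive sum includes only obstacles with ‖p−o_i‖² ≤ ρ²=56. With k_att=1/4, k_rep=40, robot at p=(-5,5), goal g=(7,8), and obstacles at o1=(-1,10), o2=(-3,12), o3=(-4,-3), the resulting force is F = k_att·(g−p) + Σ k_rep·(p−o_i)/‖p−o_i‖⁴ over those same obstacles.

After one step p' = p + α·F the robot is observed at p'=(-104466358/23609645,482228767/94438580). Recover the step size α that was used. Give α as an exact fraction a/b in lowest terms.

α = 1/5

F_att = 1/4·(g−p) = 1/4·(12,3) = (3.0000,0.7500)
o1: d²=41 ≤ ρ²=56; F_rep = 40·(-4,-5)/41² = (-0.0952,-0.1190)
o2: d²=53 ≤ ρ²=56; F_rep = 40·(-2,-7)/53² = (-0.0285,-0.0997)
o3: d²=65 > ρ²=56 → inactive
F = F_att + ΣF_rep = (2.8763,0.5313)
Δp = p'−p = (0.5753,0.1063); α = Δx/Fx = (13581867/23609645) / (13581867/4721929) = 1/5
check: Δy/Fy = (10035867/94438580) / (10035867/18887716) = 1/5 ✓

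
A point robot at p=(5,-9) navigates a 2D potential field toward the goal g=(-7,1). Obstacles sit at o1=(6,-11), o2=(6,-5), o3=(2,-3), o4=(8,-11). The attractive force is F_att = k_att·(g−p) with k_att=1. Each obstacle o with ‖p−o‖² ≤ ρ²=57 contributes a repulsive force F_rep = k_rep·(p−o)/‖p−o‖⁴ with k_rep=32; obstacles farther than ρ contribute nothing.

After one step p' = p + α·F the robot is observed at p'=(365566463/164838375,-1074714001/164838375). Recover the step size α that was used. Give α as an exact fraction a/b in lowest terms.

F_att = 1·(g−p) = 1·(-12,10) = (-12.0000,10.0000)
o1: d²=5 ≤ ρ²=57; F_rep = 32·(-1,2)/5² = (-1.2800,2.5600)
o2: d²=17 ≤ ρ²=57; F_rep = 32·(-1,-4)/17² = (-0.1107,-0.4429)
o3: d²=45 ≤ ρ²=57; F_rep = 32·(3,-6)/45² = (0.0474,-0.0948)
o4: d²=13 ≤ ρ²=57; F_rep = 32·(-3,2)/13² = (-0.5680,0.3787)
F = F_att + ΣF_rep = (-13.9114,12.4010)
Δp = p'−p = (-2.7823,2.4802); α = Δx/Fx = (-458625412/164838375) / (-458625412/32967675) = 1/5
check: Δy/Fy = (408831374/164838375) / (408831374/32967675) = 1/5 ✓

α = 1/5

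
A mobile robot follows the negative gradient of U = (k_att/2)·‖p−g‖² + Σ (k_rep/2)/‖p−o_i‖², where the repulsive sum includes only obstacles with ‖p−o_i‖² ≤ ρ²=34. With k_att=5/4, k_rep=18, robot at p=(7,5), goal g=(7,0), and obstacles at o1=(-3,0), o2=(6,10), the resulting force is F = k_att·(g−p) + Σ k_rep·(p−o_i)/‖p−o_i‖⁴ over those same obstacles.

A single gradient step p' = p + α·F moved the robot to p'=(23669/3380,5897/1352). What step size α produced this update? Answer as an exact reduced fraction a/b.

F_att = 5/4·(g−p) = 5/4·(0,-5) = (0.0000,-6.2500)
o1: d²=125 > ρ²=34 → inactive
o2: d²=26 ≤ ρ²=34; F_rep = 18·(1,-5)/26² = (0.0266,-0.1331)
F = F_att + ΣF_rep = (0.0266,-6.3831)
Δp = p'−p = (0.0027,-0.6383); α = Δx/Fx = (9/3380) / (9/338) = 1/10
check: Δy/Fy = (-863/1352) / (-4315/676) = 1/10 ✓

α = 1/10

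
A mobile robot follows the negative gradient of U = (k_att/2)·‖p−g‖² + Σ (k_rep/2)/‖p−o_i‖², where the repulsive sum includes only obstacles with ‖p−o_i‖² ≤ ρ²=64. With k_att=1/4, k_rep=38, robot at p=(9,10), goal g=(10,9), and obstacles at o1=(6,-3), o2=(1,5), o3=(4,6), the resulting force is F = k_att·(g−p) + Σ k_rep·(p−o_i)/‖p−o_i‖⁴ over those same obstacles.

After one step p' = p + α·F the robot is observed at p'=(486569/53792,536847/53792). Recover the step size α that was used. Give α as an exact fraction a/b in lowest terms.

α = 1/8

F_att = 1/4·(g−p) = 1/4·(1,-1) = (0.2500,-0.2500)
o1: d²=178 > ρ²=64 → inactive
o2: d²=89 > ρ²=64 → inactive
o3: d²=41 ≤ ρ²=64; F_rep = 38·(5,4)/41² = (0.1130,0.0904)
F = F_att + ΣF_rep = (0.3630,-0.1596)
Δp = p'−p = (0.0454,-0.0199); α = Δx/Fx = (2441/53792) / (2441/6724) = 1/8
check: Δy/Fy = (-1073/53792) / (-1073/6724) = 1/8 ✓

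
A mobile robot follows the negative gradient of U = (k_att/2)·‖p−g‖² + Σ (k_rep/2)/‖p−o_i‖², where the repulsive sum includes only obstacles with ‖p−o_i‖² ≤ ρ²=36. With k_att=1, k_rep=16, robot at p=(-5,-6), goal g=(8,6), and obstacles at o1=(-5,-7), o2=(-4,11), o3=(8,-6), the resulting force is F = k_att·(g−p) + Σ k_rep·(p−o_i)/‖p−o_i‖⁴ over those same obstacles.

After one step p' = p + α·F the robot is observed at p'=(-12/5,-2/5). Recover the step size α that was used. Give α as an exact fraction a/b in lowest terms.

α = 1/5

F_att = 1·(g−p) = 1·(13,12) = (13.0000,12.0000)
o1: d²=1 ≤ ρ²=36; F_rep = 16·(0,1)/1² = (0.0000,16.0000)
o2: d²=290 > ρ²=36 → inactive
o3: d²=169 > ρ²=36 → inactive
F = F_att + ΣF_rep = (13.0000,28.0000)
Δp = p'−p = (2.6000,5.6000); α = Δx/Fx = (13/5) / (13) = 1/5
check: Δy/Fy = (28/5) / (28) = 1/5 ✓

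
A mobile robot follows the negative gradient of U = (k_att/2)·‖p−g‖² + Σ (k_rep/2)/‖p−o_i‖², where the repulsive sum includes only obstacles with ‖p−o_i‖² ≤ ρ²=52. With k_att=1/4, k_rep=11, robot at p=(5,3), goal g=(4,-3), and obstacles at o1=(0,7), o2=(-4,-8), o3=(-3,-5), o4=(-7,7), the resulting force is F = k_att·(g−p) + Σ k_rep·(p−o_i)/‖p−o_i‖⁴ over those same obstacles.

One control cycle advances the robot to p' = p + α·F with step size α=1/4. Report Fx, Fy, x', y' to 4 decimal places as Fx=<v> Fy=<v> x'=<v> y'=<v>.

F_att = 1/4·(g−p) = 1/4·(-1,-6) = (-0.2500,-1.5000)
o1: d²=41 ≤ ρ²=52; F_rep = 11·(5,-4)/41² = (0.0327,-0.0262)
o2: d²=202 > ρ²=52 → inactive
o3: d²=128 > ρ²=52 → inactive
o4: d²=160 > ρ²=52 → inactive
F = F_att + ΣF_rep = (-0.2173,-1.5262)
p' = p + 1/4·F = (4.9457,2.6185)

Fx=-0.2173 Fy=-1.5262 x'=4.9457 y'=2.6185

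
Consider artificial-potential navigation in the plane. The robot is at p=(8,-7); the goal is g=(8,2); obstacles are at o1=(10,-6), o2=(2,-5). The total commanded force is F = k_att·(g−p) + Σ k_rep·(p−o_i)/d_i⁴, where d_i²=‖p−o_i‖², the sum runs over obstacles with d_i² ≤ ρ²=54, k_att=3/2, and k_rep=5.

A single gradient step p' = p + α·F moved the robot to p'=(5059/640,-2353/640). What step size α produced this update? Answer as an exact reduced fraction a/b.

α = 1/4

F_att = 3/2·(g−p) = 3/2·(0,9) = (0.0000,13.5000)
o1: d²=5 ≤ ρ²=54; F_rep = 5·(-2,-1)/5² = (-0.4000,-0.2000)
o2: d²=40 ≤ ρ²=54; F_rep = 5·(6,-2)/40² = (0.0187,-0.0063)
F = F_att + ΣF_rep = (-0.3812,13.2937)
Δp = p'−p = (-0.0953,3.3234); α = Δx/Fx = (-61/640) / (-61/160) = 1/4
check: Δy/Fy = (2127/640) / (2127/160) = 1/4 ✓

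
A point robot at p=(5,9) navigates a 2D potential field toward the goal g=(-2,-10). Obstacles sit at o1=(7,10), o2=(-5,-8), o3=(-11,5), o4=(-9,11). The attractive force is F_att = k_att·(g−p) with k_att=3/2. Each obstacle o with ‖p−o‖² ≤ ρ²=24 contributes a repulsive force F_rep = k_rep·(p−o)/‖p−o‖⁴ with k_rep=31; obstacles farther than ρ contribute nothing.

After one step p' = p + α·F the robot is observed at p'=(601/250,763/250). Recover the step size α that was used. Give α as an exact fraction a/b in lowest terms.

F_att = 3/2·(g−p) = 3/2·(-7,-19) = (-10.5000,-28.5000)
o1: d²=5 ≤ ρ²=24; F_rep = 31·(-2,-1)/5² = (-2.4800,-1.2400)
o2: d²=389 > ρ²=24 → inactive
o3: d²=272 > ρ²=24 → inactive
o4: d²=200 > ρ²=24 → inactive
F = F_att + ΣF_rep = (-12.9800,-29.7400)
Δp = p'−p = (-2.5960,-5.9480); α = Δx/Fx = (-649/250) / (-649/50) = 1/5
check: Δy/Fy = (-1487/250) / (-1487/50) = 1/5 ✓

α = 1/5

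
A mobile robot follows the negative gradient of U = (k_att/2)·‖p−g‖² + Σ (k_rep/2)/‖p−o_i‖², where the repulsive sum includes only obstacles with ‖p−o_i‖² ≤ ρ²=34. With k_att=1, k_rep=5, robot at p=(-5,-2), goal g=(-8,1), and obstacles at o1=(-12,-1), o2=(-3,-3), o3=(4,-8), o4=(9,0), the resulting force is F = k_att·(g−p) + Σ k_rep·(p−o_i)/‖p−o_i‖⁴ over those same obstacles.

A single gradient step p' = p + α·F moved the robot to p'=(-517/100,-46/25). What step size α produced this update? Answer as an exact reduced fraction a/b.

F_att = 1·(g−p) = 1·(-3,3) = (-3.0000,3.0000)
o1: d²=50 > ρ²=34 → inactive
o2: d²=5 ≤ ρ²=34; F_rep = 5·(-2,1)/5² = (-0.4000,0.2000)
o3: d²=117 > ρ²=34 → inactive
o4: d²=200 > ρ²=34 → inactive
F = F_att + ΣF_rep = (-3.4000,3.2000)
Δp = p'−p = (-0.1700,0.1600); α = Δx/Fx = (-17/100) / (-17/5) = 1/20
check: Δy/Fy = (4/25) / (16/5) = 1/20 ✓

α = 1/20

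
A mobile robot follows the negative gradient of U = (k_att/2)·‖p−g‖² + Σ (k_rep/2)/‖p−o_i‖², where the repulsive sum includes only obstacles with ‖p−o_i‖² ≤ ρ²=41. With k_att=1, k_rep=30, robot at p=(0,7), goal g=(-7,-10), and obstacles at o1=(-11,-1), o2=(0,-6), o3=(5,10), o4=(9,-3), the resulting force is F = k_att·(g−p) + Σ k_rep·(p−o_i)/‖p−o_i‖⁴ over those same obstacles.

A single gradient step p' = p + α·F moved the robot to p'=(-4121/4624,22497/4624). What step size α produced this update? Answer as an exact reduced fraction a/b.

α = 1/8

F_att = 1·(g−p) = 1·(-7,-17) = (-7.0000,-17.0000)
o1: d²=185 > ρ²=41 → inactive
o2: d²=169 > ρ²=41 → inactive
o3: d²=34 ≤ ρ²=41; F_rep = 30·(-5,-3)/34² = (-0.1298,-0.0779)
o4: d²=181 > ρ²=41 → inactive
F = F_att + ΣF_rep = (-7.1298,-17.0779)
Δp = p'−p = (-0.8912,-2.1347); α = Δx/Fx = (-4121/4624) / (-4121/578) = 1/8
check: Δy/Fy = (-9871/4624) / (-9871/578) = 1/8 ✓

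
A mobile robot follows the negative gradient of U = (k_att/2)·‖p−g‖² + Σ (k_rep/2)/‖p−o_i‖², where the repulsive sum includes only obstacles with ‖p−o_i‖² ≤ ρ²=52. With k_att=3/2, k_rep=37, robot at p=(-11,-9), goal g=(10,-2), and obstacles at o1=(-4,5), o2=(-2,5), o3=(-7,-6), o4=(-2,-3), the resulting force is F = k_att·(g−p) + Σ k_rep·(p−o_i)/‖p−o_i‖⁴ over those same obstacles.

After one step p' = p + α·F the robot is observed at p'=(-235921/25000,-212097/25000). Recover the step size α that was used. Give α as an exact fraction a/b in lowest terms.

α = 1/20

F_att = 3/2·(g−p) = 3/2·(21,7) = (31.5000,10.5000)
o1: d²=245 > ρ²=52 → inactive
o2: d²=277 > ρ²=52 → inactive
o3: d²=25 ≤ ρ²=52; F_rep = 37·(-4,-3)/25² = (-0.2368,-0.1776)
o4: d²=117 > ρ²=52 → inactive
F = F_att + ΣF_rep = (31.2632,10.3224)
Δp = p'−p = (1.5632,0.5161); α = Δx/Fx = (39079/25000) / (39079/1250) = 1/20
check: Δy/Fy = (12903/25000) / (12903/1250) = 1/20 ✓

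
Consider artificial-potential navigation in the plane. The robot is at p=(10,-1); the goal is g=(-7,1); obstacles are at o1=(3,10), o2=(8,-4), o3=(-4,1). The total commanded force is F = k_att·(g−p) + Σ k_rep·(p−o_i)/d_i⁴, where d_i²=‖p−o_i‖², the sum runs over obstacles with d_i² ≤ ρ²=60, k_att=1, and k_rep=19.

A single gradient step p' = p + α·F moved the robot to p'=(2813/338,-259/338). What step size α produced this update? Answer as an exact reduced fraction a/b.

F_att = 1·(g−p) = 1·(-17,2) = (-17.0000,2.0000)
o1: d²=170 > ρ²=60 → inactive
o2: d²=13 ≤ ρ²=60; F_rep = 19·(2,3)/13² = (0.2249,0.3373)
o3: d²=200 > ρ²=60 → inactive
F = F_att + ΣF_rep = (-16.7751,2.3373)
Δp = p'−p = (-1.6775,0.2337); α = Δx/Fx = (-567/338) / (-2835/169) = 1/10
check: Δy/Fy = (79/338) / (395/169) = 1/10 ✓

α = 1/10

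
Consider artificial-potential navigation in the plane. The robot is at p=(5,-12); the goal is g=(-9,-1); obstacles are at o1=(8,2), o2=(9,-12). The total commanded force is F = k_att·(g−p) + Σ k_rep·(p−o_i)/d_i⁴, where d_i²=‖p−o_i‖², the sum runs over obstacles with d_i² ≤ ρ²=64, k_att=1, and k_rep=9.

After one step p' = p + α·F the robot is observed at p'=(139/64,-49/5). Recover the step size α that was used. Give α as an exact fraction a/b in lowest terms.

F_att = 1·(g−p) = 1·(-14,11) = (-14.0000,11.0000)
o1: d²=205 > ρ²=64 → inactive
o2: d²=16 ≤ ρ²=64; F_rep = 9·(-4,0)/16² = (-0.1406,0.0000)
F = F_att + ΣF_rep = (-14.1406,11.0000)
Δp = p'−p = (-2.8281,2.2000); α = Δx/Fx = (-181/64) / (-905/64) = 1/5
check: Δy/Fy = (11/5) / (11) = 1/5 ✓

α = 1/5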